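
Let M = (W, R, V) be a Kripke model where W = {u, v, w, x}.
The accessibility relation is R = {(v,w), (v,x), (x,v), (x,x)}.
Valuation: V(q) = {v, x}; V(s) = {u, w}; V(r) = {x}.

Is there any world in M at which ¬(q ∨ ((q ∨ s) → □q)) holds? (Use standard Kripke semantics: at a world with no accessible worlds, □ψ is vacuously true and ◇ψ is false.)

No

Let φ = ¬(q ∨ ((q ∨ s) → □q)). Evaluate φ at each world:
  u (successors ∅): φ is false.
  v (successors {w, x}): φ is false.
  w (successors ∅): φ is false.
  x (successors {v, x}): φ is false.
For instance, at v:
  At v: q ∨ ((q ∨ s) → □q) is true, so ¬(q ∨ ((q ∨ s) → □q)) is false.
    At v: q is true, (q ∨ s) → □q is false, so q ∨ ((q ∨ s) → □q) is true.
      At v: q ∨ s is true, □q is false, so (q ∨ s) → □q is false.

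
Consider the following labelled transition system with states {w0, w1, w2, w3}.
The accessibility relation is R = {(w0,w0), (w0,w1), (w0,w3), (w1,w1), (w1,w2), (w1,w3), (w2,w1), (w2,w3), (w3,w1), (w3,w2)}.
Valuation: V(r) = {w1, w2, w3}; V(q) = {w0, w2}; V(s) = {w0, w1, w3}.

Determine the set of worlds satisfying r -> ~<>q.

w0, w2

Let φ = r -> ~<>q. Evaluate φ at each world:
  w0 (successors {w0, w1, w3}): φ is true.
  w1 (successors {w1, w2, w3}): φ is false.
  w2 (successors {w1, w3}): φ is true.
  w3 (successors {w1, w2}): φ is false.
For instance, at w2:
  At w2: r is true, ~<>q is true, so r -> ~<>q is true.
    At w2: <>q is false, so ~<>q is true.
      At w2: <>q requires q at some successor in {w1, w3}.
        At w1: q is false.
        At w3: q is false.
      So <>q is false at w2.
Satisfying worlds: {w0, w2}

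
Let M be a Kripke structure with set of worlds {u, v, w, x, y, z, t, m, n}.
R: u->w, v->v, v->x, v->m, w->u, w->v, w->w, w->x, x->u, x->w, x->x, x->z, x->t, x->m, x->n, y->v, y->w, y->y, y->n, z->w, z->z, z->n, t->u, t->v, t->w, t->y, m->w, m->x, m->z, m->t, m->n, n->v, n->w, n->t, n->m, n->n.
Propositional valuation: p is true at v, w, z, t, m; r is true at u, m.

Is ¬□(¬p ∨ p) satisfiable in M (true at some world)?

Let φ = ¬□(¬p ∨ p). Evaluate φ at each world:
  u (successors {w}): φ is false.
  v (successors {v, x, m}): φ is false.
  w (successors {u, v, w, x}): φ is false.
  x (successors {u, w, x, z, t, m, n}): φ is false.
  y (successors {v, w, y, n}): φ is false.
  z (successors {w, z, n}): φ is false.
  t (successors {u, v, w, y}): φ is false.
  m (successors {w, x, z, t, n}): φ is false.
  n (successors {v, w, t, m, n}): φ is false.
For instance, at v:
  At v: □(¬p ∨ p) is true, so ¬□(¬p ∨ p) is false.
    At v: □(¬p ∨ p) requires ¬p ∨ p at every successor {v, x, m}.
      At v: ¬p ∨ p is true.
      At x: ¬p ∨ p is true.
      At m: ¬p ∨ p is true.
    So □(¬p ∨ p) is true at v.

No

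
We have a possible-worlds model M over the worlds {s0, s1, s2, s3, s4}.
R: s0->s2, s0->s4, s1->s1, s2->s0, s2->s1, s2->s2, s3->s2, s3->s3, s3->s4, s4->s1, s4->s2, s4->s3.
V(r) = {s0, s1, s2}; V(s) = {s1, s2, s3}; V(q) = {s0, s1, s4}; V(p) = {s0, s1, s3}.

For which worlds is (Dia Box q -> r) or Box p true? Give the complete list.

s0, s1, s2, s3

Let φ = (Dia Box q -> r) or Box p. Evaluate φ at each world:
  s0 (successors {s2, s4}): φ is true.
  s1 (successors {s1}): φ is true.
  s2 (successors {s0, s1, s2}): φ is true.
  s3 (successors {s2, s3, s4}): φ is true.
  s4 (successors {s1, s2, s3}): φ is false.
For instance, at s4:
  At s4: Dia Box q -> r is false, Box p is false, so (Dia Box q -> r) or Box p is false.
    At s4: Dia Box q is true, r is false, so Dia Box q -> r is false.
      At s4: Dia Box q requires Box q at some successor in {s1, s2, s3}.
        Box q holds at s1, so Dia Box q is true at s4.
    At s4: Box p requires p at every successor {s1, s2, s3}.
      p fails at s2, so Box p is false at s4.
Satisfying worlds: {s0, s1, s2, s3}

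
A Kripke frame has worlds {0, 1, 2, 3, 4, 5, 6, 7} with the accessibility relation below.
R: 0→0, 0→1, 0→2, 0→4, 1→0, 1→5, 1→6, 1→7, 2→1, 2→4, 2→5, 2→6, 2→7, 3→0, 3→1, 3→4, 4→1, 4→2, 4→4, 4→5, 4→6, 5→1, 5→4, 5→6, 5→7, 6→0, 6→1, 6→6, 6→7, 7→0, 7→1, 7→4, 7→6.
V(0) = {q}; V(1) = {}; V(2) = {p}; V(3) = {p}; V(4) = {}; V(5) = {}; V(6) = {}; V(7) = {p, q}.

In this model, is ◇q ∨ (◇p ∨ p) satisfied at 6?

Yes

At 6: ◇q is true, ◇p ∨ p is true, so ◇q ∨ (◇p ∨ p) is true.
  At 6: ◇q requires q at some successor in {0, 1, 6, 7}.
    q holds at 0, so ◇q is true at 6.
  At 6: ◇p is true, p is false, so ◇p ∨ p is true.
    At 6: ◇p requires p at some successor in {0, 1, 6, 7}.
      p holds at 7, so ◇p is true at 6.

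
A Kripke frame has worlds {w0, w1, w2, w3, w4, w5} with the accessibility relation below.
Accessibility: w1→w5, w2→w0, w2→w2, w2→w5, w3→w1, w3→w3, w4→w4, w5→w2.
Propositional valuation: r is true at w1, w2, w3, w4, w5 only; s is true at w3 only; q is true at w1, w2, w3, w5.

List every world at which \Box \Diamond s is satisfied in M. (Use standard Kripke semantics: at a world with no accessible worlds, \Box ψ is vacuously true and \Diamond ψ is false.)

w0

Let φ = \Box \Diamond s. Evaluate φ at each world:
  w0 (successors ∅): φ is true.
  w1 (successors {w5}): φ is false.
  w2 (successors {w0, w2, w5}): φ is false.
  w3 (successors {w1, w3}): φ is false.
  w4 (successors {w4}): φ is false.
  w5 (successors {w2}): φ is false.
For instance, at w1:
  At w1: \Box \Diamond s requires \Diamond s at every successor {w5}.
    \Diamond s fails at w5, so \Box \Diamond s is false at w1.
      At w5: \Diamond s requires s at some successor in {w2}.
        At w2: s is false.
      So \Diamond s is false at w5.
Satisfying worlds: {w0}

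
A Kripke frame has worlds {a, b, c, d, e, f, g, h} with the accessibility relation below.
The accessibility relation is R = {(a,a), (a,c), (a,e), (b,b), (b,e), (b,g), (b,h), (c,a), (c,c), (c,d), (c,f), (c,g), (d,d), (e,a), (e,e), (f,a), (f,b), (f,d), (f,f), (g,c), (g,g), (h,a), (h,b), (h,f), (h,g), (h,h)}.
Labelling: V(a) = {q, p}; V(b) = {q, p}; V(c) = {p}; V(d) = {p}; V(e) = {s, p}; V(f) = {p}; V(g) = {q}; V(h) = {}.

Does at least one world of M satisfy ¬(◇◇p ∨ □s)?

No

Let φ = ¬(◇◇p ∨ □s). Evaluate φ at each world:
  a (successors {a, c, e}): φ is false.
  b (successors {b, e, g, h}): φ is false.
  c (successors {a, c, d, f, g}): φ is false.
  d (successors {d}): φ is false.
  e (successors {a, e}): φ is false.
  f (successors {a, b, d, f}): φ is false.
  g (successors {c, g}): φ is false.
  h (successors {a, b, f, g, h}): φ is false.
For instance, at c:
  At c: ◇◇p ∨ □s is true, so ¬(◇◇p ∨ □s) is false.
    At c: ◇◇p is true, □s is false, so ◇◇p ∨ □s is true.
      At c: ◇◇p requires ◇p at some successor in {a, c, d, f, g}.
        ◇p holds at a, so ◇◇p is true at c.
      At c: □s requires s at every successor {a, c, d, f, g}.
        s fails at a, so □s is false at c.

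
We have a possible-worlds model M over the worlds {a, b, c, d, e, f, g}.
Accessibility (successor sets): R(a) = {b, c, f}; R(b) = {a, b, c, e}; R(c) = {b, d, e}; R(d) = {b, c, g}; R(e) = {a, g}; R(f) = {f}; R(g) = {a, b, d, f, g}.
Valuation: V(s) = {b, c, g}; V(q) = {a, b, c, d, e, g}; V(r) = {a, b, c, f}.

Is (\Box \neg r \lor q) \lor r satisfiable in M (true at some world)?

Recall that \Box ψ holds at a world iff ψ holds at every accessible world, and \Diamond ψ holds iff ψ holds at some accessible world.
Let φ = (\Box \neg r \lor q) \lor r. Evaluate φ at each world:
  a (successors {b, c, f}): φ is true.
  b (successors {a, b, c, e}): φ is true.
  c (successors {b, d, e}): φ is true.
  d (successors {b, c, g}): φ is true.
  e (successors {a, g}): φ is true.
  f (successors {f}): φ is true.
  g (successors {a, b, d, f, g}): φ is true.
Detail at a (witness):
  At a: \Box \neg r \lor q is true, r is true, so (\Box \neg r \lor q) \lor r is true.
    At a: \Box \neg r is false, q is true, so \Box \neg r \lor q is true.
      At a: \Box \neg r requires \neg r at every successor {b, c, f}.
        \neg r fails at b, so \Box \neg r is false at a.

Yes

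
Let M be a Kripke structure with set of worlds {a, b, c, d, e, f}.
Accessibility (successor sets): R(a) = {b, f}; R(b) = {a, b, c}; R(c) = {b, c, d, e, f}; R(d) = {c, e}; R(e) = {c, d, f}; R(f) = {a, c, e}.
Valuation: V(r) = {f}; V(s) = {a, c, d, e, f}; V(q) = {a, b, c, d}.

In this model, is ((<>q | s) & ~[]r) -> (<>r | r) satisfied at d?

At d: (<>q | s) & ~[]r is true, <>r | r is false, so ((<>q | s) & ~[]r) -> (<>r | r) is false.
  At d: <>q | s is true, ~[]r is true, so (<>q | s) & ~[]r is true.
    At d: <>q is true, s is true, so <>q | s is true.
      At d: <>q requires q at some successor in {c, e}.
        q holds at c, so <>q is true at d.
    At d: []r is false, so ~[]r is true.
      At d: []r requires r at every successor {c, e}.
        r fails at c, so []r is false at d.
  At d: <>r is false, r is false, so <>r | r is false.
    At d: <>r requires r at some successor in {c, e}.
      At c: r is false.
      At e: r is false.
    So <>r is false at d.

No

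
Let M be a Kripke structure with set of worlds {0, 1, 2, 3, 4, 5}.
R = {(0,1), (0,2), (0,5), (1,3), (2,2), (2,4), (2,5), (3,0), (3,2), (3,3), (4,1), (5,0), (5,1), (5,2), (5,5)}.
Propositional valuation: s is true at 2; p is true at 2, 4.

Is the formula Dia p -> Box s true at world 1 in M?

Yes

At 1: Dia p is false, Box s is false, so Dia p -> Box s is true.
  At 1: Dia p requires p at some successor in {3}.
    At 3: p is false.
  So Dia p is false at 1.
  At 1: Box s requires s at every successor {3}.
    s fails at 3, so Box s is false at 1.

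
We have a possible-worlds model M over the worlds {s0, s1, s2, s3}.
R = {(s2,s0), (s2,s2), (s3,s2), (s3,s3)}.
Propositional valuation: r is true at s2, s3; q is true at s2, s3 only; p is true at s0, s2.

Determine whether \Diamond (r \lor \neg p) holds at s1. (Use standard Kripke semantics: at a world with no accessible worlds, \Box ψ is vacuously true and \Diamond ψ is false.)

No

Recall that \Diamond ψ holds at a world iff ψ holds at some accessible world.
At s1: no accessible worlds, so \Diamond (r \lor \neg p) is false.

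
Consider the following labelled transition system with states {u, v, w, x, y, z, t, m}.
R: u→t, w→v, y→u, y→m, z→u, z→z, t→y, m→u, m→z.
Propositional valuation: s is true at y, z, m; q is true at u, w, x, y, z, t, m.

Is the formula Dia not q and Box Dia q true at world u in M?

Recall that Box ψ holds at a world iff ψ holds at every accessible world, and Dia ψ holds iff ψ holds at some accessible world.
At u: Dia not q is false, Box Dia q is true, so Dia not q and Box Dia q is false.
  At u: Dia not q requires not q at some successor in {t}.
    At t: not q is false.
  So Dia not q is false at u.
  At u: Box Dia q requires Dia q at every successor {t}.
      At t: Dia q requires q at some successor in {y}.
        q holds at y, so Dia q is true at t.
  So Box Dia q is true at u.

No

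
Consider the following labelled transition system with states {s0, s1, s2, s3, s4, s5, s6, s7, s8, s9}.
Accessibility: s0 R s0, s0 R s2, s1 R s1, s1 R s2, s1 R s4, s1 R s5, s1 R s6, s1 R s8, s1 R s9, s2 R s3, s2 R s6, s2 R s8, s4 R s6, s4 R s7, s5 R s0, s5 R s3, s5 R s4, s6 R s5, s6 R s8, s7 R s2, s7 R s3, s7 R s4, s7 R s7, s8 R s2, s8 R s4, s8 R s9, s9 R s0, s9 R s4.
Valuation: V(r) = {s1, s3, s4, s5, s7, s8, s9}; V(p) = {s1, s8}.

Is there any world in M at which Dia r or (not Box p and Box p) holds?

Yes

Let φ = Dia r or (not Box p and Box p). Evaluate φ at each world:
  s0 (successors {s0, s2}): φ is false.
  s1 (successors {s1, s2, s4, s5, s6, s8, s9}): φ is true.
  s2 (successors {s3, s6, s8}): φ is true.
  s3 (successors ∅): φ is false.
  s4 (successors {s6, s7}): φ is true.
  s5 (successors {s0, s3, s4}): φ is true.
  s6 (successors {s5, s8}): φ is true.
  s7 (successors {s2, s3, s4, s7}): φ is true.
  s8 (successors {s2, s4, s9}): φ is true.
  s9 (successors {s0, s4}): φ is true.
Detail at s1 (witness):
  At s1: Dia r is true, not Box p and Box p is false, so Dia r or (not Box p and Box p) is true.
    At s1: Dia r requires r at some successor in {s1, s2, s4, s5, s6, s8, s9}.
      r holds at s1, so Dia r is true at s1.
    At s1: not Box p is true, Box p is false, so not Box p and Box p is false.
      At s1: Box p is false, so not Box p is true.
      At s1: Box p requires p at every successor {s1, s2, s4, s5, s6, s8, s9}.
        p fails at s2, so Box p is false at s1.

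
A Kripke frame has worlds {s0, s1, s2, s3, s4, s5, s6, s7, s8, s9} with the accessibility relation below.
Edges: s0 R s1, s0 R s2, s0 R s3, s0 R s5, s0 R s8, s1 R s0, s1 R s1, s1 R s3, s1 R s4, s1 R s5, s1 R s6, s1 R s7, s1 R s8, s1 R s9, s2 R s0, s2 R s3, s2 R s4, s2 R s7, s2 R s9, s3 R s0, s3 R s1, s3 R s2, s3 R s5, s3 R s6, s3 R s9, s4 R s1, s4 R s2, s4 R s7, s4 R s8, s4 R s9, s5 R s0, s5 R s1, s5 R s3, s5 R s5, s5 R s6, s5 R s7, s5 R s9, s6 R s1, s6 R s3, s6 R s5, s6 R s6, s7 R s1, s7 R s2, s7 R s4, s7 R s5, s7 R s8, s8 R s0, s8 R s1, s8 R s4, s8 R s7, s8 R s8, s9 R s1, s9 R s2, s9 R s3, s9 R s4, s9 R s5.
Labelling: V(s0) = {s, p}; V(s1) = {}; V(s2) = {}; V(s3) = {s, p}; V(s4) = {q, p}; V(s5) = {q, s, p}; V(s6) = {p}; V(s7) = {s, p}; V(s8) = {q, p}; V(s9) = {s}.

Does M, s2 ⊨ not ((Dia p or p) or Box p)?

At s2: (Dia p or p) or Box p is true, so not ((Dia p or p) or Box p) is false.
  At s2: Dia p or p is true, Box p is false, so (Dia p or p) or Box p is true.
    At s2: Dia p is true, p is false, so Dia p or p is true.
      At s2: Dia p requires p at some successor in {s0, s3, s4, s7, s9}.
        p holds at s0, so Dia p is true at s2.
    At s2: Box p requires p at every successor {s0, s3, s4, s7, s9}.
      p fails at s9, so Box p is false at s2.

No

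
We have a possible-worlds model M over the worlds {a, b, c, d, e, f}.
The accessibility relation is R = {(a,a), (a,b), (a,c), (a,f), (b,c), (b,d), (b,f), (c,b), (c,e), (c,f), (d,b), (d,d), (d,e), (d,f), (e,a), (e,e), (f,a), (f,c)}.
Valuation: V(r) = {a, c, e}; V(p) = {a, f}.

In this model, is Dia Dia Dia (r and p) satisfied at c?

Yes

Recall that Dia ψ holds at a world iff ψ holds at some accessible world.
At c: Dia Dia Dia (r and p) requires Dia Dia (r and p) at some successor in {b, e, f}.
  Dia Dia (r and p) holds at b, so Dia Dia Dia (r and p) is true at c.
    At b: Dia Dia (r and p) requires Dia (r and p) at some successor in {c, d, f}.
      Dia (r and p) holds at f, so Dia Dia (r and p) is true at b.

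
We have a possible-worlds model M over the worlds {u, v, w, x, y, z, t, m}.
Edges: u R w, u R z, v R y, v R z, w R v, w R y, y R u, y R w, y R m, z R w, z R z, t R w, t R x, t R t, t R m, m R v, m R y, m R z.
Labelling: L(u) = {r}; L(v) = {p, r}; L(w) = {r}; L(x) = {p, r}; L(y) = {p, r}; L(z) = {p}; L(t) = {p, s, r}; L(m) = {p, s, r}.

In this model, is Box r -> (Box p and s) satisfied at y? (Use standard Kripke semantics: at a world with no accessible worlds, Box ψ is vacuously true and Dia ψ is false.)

At y: Box r is true, Box p and s is false, so Box r -> (Box p and s) is false.
  At y: Box r requires r at every successor {u, w, m}.
    At u: r is true.
    At w: r is true.
    At m: r is true.
  So Box r is true at y.
  At y: Box p is false, s is false, so Box p and s is false.
    At y: Box p requires p at every successor {u, w, m}.
      p fails at u, so Box p is false at y.

No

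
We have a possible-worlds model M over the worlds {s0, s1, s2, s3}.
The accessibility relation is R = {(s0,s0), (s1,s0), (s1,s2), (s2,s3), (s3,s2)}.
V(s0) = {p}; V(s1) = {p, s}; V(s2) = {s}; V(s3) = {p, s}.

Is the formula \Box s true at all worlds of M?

No

Recall that \Box ψ holds at a world iff ψ holds at every accessible world, and \Diamond ψ holds iff ψ holds at some accessible world.
Let φ = \Box s. Evaluate φ at each world:
  s0 (successors {s0}): φ is false.
  s1 (successors {s0, s2}): φ is false.
  s2 (successors {s3}): φ is true.
  s3 (successors {s2}): φ is true.
Detail at s0 (counterexample):
  At s0: \Box s requires s at every successor {s0}.
    s fails at s0, so \Box s is false at s0.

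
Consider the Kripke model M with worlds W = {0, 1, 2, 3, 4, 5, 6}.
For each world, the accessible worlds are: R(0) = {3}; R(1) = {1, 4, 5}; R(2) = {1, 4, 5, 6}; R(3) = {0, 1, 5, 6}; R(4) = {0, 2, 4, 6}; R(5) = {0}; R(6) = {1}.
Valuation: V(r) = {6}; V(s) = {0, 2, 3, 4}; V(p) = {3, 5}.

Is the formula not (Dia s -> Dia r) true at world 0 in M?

Recall that Dia ψ holds at a world iff ψ holds at some accessible world.
At 0: Dia s -> Dia r is false, so not (Dia s -> Dia r) is true.
  At 0: Dia s is true, Dia r is false, so Dia s -> Dia r is false.
    At 0: Dia s requires s at some successor in {3}.
      s holds at 3, so Dia s is true at 0.
    At 0: Dia r requires r at some successor in {3}.
      At 3: r is false.
    So Dia r is false at 0.

Yes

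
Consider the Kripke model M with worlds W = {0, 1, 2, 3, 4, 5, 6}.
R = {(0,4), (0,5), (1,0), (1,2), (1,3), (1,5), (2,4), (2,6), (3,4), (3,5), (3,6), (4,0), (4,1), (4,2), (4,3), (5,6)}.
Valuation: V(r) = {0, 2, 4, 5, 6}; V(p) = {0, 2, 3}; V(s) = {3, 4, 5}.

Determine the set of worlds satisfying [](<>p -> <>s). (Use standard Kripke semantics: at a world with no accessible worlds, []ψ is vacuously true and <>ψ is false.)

Recall that []ψ holds at a world iff ψ holds at every accessible world, and <>ψ holds iff ψ holds at some accessible world.
Let φ = [](<>p -> <>s). Evaluate φ at each world:
  0 (successors {4, 5}): φ is true.
  1 (successors {0, 2, 3, 5}): φ is true.
  2 (successors {4, 6}): φ is true.
  3 (successors {4, 5, 6}): φ is true.
  4 (successors {0, 1, 2, 3}): φ is true.
  5 (successors {6}): φ is true.
  6 (successors ∅): φ is true.
For instance, at 0:
  At 0: [](<>p -> <>s) requires <>p -> <>s at every successor {4, 5}.
      At 4: <>p is true, <>s is true, so <>p -> <>s is true.
      At 5: <>p is false, <>s is false, so <>p -> <>s is true.
  So [](<>p -> <>s) is true at 0.
Satisfying worlds: {0, 1, 2, 3, 4, 5, 6}

0, 1, 2, 3, 4, 5, 6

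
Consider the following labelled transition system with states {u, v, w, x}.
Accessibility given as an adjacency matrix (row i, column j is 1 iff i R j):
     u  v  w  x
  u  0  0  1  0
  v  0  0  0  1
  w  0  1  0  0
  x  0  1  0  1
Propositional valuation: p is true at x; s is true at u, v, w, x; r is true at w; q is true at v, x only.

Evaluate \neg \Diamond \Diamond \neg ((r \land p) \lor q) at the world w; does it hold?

Yes

At w: \Diamond \Diamond \neg ((r \land p) \lor q) is false, so \neg \Diamond \Diamond \neg ((r \land p) \lor q) is true.
  At w: \Diamond \Diamond \neg ((r \land p) \lor q) requires \Diamond \neg ((r \land p) \lor q) at some successor in {v}.
    At v: \Diamond \neg ((r \land p) \lor q) is false.
  So \Diamond \Diamond \neg ((r \land p) \lor q) is false at w.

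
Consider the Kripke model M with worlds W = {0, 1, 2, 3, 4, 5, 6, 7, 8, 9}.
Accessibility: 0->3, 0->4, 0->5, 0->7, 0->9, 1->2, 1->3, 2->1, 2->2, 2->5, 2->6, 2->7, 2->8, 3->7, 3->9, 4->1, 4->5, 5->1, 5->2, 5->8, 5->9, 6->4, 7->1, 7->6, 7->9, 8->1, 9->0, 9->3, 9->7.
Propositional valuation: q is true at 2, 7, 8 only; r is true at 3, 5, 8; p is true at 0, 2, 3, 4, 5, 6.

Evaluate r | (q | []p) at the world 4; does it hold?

No

Recall that []ψ holds at a world iff ψ holds at every accessible world, and <>ψ holds iff ψ holds at some accessible world.
At 4: r is false, q | []p is false, so r | (q | []p) is false.
  At 4: q is false, []p is false, so q | []p is false.
    At 4: []p requires p at every successor {1, 5}.
      p fails at 1, so []p is false at 4.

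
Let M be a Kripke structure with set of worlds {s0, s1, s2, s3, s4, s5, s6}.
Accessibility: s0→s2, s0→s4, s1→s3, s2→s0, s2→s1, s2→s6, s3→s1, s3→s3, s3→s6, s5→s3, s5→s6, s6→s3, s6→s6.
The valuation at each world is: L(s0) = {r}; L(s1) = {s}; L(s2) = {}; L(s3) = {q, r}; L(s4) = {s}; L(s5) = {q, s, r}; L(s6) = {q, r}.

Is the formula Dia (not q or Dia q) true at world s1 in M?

Yes

Recall that Dia ψ holds at a world iff ψ holds at some accessible world.
At s1: Dia (not q or Dia q) requires not q or Dia q at some successor in {s3}.
  not q or Dia q holds at s3, so Dia (not q or Dia q) is true at s1.
    At s3: not q is false, Dia q is true, so not q or Dia q is true.
      At s3: Dia q requires q at some successor in {s1, s3, s6}.
        q holds at s3, so Dia q is true at s3.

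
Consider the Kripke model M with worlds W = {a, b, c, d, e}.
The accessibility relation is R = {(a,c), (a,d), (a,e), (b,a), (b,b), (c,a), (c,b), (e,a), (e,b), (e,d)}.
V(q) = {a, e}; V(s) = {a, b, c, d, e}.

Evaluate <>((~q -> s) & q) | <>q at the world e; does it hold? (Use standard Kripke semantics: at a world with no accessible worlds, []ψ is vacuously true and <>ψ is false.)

At e: <>((~q -> s) & q) is true, <>q is true, so <>((~q -> s) & q) | <>q is true.
  At e: <>((~q -> s) & q) requires (~q -> s) & q at some successor in {a, b, d}.
    (~q -> s) & q holds at a, so <>((~q -> s) & q) is true at e.
  At e: <>q requires q at some successor in {a, b, d}.
    q holds at a, so <>q is true at e.

Yes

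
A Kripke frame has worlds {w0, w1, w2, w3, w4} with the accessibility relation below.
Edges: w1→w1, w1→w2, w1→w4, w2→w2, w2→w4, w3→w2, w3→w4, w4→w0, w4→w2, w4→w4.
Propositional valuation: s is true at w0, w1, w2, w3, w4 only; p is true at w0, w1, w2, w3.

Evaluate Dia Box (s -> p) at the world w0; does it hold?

No

Recall that Box ψ holds at a world iff ψ holds at every accessible world, and Dia ψ holds iff ψ holds at some accessible world.
At w0: no accessible worlds, so Dia Box (s -> p) is false.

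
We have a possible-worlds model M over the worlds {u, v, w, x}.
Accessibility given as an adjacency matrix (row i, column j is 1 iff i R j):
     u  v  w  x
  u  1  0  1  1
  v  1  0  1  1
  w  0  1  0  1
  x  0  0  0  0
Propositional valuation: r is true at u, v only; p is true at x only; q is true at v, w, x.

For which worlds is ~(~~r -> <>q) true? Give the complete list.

none

Let φ = ~(~~r -> <>q). Evaluate φ at each world:
  u (successors {u, w, x}): φ is false.
  v (successors {u, w, x}): φ is false.
  w (successors {v, x}): φ is false.
  x (successors ∅): φ is false.
For instance, at v:
  At v: ~~r -> <>q is true, so ~(~~r -> <>q) is false.
    At v: ~~r is true, <>q is true, so ~~r -> <>q is true.
      At v: <>q requires q at some successor in {u, w, x}.
        q holds at w, so <>q is true at v.
Satisfying worlds: none.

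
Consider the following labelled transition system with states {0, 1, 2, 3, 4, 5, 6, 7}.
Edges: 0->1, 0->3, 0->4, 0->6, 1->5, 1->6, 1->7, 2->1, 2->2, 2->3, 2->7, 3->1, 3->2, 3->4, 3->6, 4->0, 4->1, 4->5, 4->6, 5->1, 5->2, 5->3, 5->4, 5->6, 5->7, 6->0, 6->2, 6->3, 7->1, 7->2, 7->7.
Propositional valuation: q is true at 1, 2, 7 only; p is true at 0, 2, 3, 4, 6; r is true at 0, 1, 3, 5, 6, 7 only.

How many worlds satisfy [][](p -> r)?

Let φ = [][](p -> r). Evaluate φ at each world:
  0 (successors {1, 3, 4, 6}): φ is false.
  1 (successors {5, 6, 7}): φ is false.
  2 (successors {1, 2, 3, 7}): φ is false.
  3 (successors {1, 2, 4, 6}): φ is false.
  4 (successors {0, 1, 5, 6}): φ is false.
  5 (successors {1, 2, 3, 4, 6, 7}): φ is false.
  6 (successors {0, 2, 3}): φ is false.
  7 (successors {1, 2, 7}): φ is false.
For instance, at 0:
  At 0: [][](p -> r) requires [](p -> r) at every successor {1, 3, 4, 6}.
    [](p -> r) fails at 3, so [][](p -> r) is false at 0.
      At 3: [](p -> r) requires p -> r at every successor {1, 2, 4, 6}.
        p -> r fails at 2, so [](p -> r) is false at 3.
Satisfying worlds: none.

0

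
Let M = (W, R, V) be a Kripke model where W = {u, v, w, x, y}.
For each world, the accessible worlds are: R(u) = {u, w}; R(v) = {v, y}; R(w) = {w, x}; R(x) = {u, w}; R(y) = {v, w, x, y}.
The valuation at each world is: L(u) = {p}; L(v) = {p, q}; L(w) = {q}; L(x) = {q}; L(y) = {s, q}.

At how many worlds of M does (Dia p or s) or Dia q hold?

Let φ = (Dia p or s) or Dia q. Evaluate φ at each world:
  u (successors {u, w}): φ is true.
  v (successors {v, y}): φ is true.
  w (successors {w, x}): φ is true.
  x (successors {u, w}): φ is true.
  y (successors {v, w, x, y}): φ is true.
For instance, at w:
  At w: Dia p or s is false, Dia q is true, so (Dia p or s) or Dia q is true.
    At w: Dia p is false, s is false, so Dia p or s is false.
      At w: Dia p requires p at some successor in {w, x}.
        At w: p is false.
        At x: p is false.
      So Dia p is false at w.
    At w: Dia q requires q at some successor in {w, x}.
      q holds at w, so Dia q is true at w.
Satisfying worlds: {u, v, w, x, y}

5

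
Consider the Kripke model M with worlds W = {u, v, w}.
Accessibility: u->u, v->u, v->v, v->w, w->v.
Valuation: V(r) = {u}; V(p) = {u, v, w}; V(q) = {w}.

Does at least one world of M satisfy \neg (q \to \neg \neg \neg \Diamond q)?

No

Recall that \Diamond ψ holds at a world iff ψ holds at some accessible world.
Let φ = \neg (q \to \neg \neg \neg \Diamond q). Evaluate φ at each world:
  u (successors {u}): φ is false.
  v (successors {u, v, w}): φ is false.
  w (successors {v}): φ is false.
For instance, at v:
  At v: q \to \neg \neg \neg \Diamond q is true, so \neg (q \to \neg \neg \neg \Diamond q) is false.
    At v: q is false, \neg \neg \neg \Diamond q is false, so q \to \neg \neg \neg \Diamond q is true.
      At v: \neg \neg \Diamond q is true, so \neg \neg \neg \Diamond q is false.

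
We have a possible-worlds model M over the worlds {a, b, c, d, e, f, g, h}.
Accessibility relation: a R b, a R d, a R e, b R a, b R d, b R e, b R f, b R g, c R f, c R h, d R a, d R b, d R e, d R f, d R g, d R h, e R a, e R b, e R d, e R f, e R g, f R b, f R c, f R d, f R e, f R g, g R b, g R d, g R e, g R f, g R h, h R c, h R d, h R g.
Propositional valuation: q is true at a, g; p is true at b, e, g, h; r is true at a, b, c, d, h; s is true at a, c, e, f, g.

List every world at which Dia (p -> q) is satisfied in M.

a, b, c, d, e, f, g, h

Let φ = Dia (p -> q). Evaluate φ at each world:
  a (successors {b, d, e}): φ is true.
  b (successors {a, d, e, f, g}): φ is true.
  c (successors {f, h}): φ is true.
  d (successors {a, b, e, f, g, h}): φ is true.
  e (successors {a, b, d, f, g}): φ is true.
  f (successors {b, c, d, e, g}): φ is true.
  g (successors {b, d, e, f, h}): φ is true.
  h (successors {c, d, g}): φ is true.
For instance, at a:
  At a: Dia (p -> q) requires p -> q at some successor in {b, d, e}.
    p -> q holds at d, so Dia (p -> q) is true at a.
Satisfying worlds: {a, b, c, d, e, f, g, h}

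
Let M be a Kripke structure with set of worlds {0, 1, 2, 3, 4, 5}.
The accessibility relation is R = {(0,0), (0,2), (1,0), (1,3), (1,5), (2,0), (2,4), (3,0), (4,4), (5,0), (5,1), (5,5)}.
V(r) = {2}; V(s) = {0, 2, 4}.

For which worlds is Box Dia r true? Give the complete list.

Let φ = Box Dia r. Evaluate φ at each world:
  0 (successors {0, 2}): φ is false.
  1 (successors {0, 3, 5}): φ is false.
  2 (successors {0, 4}): φ is false.
  3 (successors {0}): φ is true.
  4 (successors {4}): φ is false.
  5 (successors {0, 1, 5}): φ is false.
For instance, at 1:
  At 1: Box Dia r requires Dia r at every successor {0, 3, 5}.
    Dia r fails at 3, so Box Dia r is false at 1.
      At 3: Dia r requires r at some successor in {0}.
        At 0: r is false.
      So Dia r is false at 3.
Satisfying worlds: {3}

3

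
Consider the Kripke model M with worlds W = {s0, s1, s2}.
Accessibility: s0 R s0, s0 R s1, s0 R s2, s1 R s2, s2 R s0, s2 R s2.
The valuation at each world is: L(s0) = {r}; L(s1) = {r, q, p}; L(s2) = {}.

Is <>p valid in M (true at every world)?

No

Recall that <>ψ holds at a world iff ψ holds at some accessible world.
Let φ = <>p. Evaluate φ at each world:
  s0 (successors {s0, s1, s2}): φ is true.
  s1 (successors {s2}): φ is false.
  s2 (successors {s0, s2}): φ is false.
Detail at s1 (counterexample):
  At s1: <>p requires p at some successor in {s2}.
    At s2: p is false.
  So <>p is false at s1.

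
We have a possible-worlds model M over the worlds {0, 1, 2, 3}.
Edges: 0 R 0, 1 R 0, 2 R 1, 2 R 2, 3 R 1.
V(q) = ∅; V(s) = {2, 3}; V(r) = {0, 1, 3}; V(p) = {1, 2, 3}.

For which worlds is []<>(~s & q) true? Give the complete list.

Let φ = []<>(~s & q). Evaluate φ at each world:
  0 (successors {0}): φ is false.
  1 (successors {0}): φ is false.
  2 (successors {1, 2}): φ is false.
  3 (successors {1}): φ is false.
For instance, at 3:
  At 3: []<>(~s & q) requires <>(~s & q) at every successor {1}.
    <>(~s & q) fails at 1, so []<>(~s & q) is false at 3.
      At 1: <>(~s & q) requires ~s & q at some successor in {0}.
        At 0: ~s & q is false.
      So <>(~s & q) is false at 1.
Satisfying worlds: none.

none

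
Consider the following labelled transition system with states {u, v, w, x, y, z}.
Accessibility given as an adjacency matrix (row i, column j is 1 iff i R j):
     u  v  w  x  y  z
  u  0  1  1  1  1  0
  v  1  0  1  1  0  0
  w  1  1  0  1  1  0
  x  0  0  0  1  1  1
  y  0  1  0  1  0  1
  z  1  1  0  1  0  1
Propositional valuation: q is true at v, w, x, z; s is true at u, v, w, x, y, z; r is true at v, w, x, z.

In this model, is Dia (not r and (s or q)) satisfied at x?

Yes

At x: Dia (not r and (s or q)) requires not r and (s or q) at some successor in {x, y, z}.
  not r and (s or q) holds at y, so Dia (not r and (s or q)) is true at x.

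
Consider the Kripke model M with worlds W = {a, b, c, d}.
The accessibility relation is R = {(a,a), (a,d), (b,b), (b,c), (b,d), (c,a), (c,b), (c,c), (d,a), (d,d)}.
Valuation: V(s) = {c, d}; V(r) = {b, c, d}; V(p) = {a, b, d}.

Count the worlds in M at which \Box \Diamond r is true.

Let φ = \Box \Diamond r. Evaluate φ at each world:
  a (successors {a, d}): φ is true.
  b (successors {b, c, d}): φ is true.
  c (successors {a, b, c}): φ is true.
  d (successors {a, d}): φ is true.
For instance, at d:
  At d: \Box \Diamond r requires \Diamond r at every successor {a, d}.
      At a: \Diamond r requires r at some successor in {a, d}.
        r holds at d, so \Diamond r is true at a.
      At d: \Diamond r requires r at some successor in {a, d}.
        r holds at d, so \Diamond r is true at d.
  So \Box \Diamond r is true at d.
Satisfying worlds: {a, b, c, d}

4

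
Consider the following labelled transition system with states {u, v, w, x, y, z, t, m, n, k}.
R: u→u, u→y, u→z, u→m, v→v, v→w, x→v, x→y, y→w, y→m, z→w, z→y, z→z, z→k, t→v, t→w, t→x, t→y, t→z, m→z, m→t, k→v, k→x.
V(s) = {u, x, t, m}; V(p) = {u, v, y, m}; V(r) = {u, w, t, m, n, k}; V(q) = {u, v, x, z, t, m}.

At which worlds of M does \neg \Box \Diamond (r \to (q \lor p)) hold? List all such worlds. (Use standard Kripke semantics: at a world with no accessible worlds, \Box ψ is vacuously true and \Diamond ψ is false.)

Let φ = \neg \Box \Diamond (r \to (q \lor p)). Evaluate φ at each world:
  u (successors {u, y, z, m}): φ is false.
  v (successors {v, w}): φ is true.
  w (successors ∅): φ is false.
  x (successors {v, y}): φ is false.
  y (successors {w, m}): φ is true.
  z (successors {w, y, z, k}): φ is true.
  t (successors {v, w, x, y, z}): φ is true.
  m (successors {z, t}): φ is false.
  n (successors ∅): φ is false.
  k (successors {v, x}): φ is false.
For instance, at t:
  At t: \Box \Diamond (r \to (q \lor p)) is false, so \neg \Box \Diamond (r \to (q \lor p)) is true.
    At t: \Box \Diamond (r \to (q \lor p)) requires \Diamond (r \to (q \lor p)) at every successor {v, w, x, y, z}.
      \Diamond (r \to (q \lor p)) fails at w, so \Box \Diamond (r \to (q \lor p)) is false at t.
Satisfying worlds: {v, y, z, t}

v, y, z, t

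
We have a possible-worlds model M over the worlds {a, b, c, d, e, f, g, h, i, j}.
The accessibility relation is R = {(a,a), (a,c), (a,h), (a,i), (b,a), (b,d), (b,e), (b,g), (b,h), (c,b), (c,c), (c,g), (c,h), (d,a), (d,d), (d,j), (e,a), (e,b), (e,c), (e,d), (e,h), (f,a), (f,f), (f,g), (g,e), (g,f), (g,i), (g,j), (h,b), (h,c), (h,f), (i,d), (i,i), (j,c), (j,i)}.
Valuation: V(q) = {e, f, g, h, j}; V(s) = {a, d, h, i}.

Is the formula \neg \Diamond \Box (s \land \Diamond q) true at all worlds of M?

Yes

Let φ = \neg \Diamond \Box (s \land \Diamond q). Evaluate φ at each world:
  a (successors {a, c, h, i}): φ is true.
  b (successors {a, d, e, g, h}): φ is true.
  c (successors {b, c, g, h}): φ is true.
  d (successors {a, d, j}): φ is true.
  e (successors {a, b, c, d, h}): φ is true.
  f (successors {a, f, g}): φ is true.
  g (successors {e, f, i, j}): φ is true.
  h (successors {b, c, f}): φ is true.
  i (successors {d, i}): φ is true.
  j (successors {c, i}): φ is true.
For instance, at d:
  At d: \Diamond \Box (s \land \Diamond q) is false, so \neg \Diamond \Box (s \land \Diamond q) is true.
    At d: \Diamond \Box (s \land \Diamond q) requires \Box (s \land \Diamond q) at some successor in {a, d, j}.
      At a: \Box (s \land \Diamond q) is false.
      At d: \Box (s \land \Diamond q) is false.
      At j: \Box (s \land \Diamond q) is false.
    So \Diamond \Box (s \land \Diamond q) is false at d.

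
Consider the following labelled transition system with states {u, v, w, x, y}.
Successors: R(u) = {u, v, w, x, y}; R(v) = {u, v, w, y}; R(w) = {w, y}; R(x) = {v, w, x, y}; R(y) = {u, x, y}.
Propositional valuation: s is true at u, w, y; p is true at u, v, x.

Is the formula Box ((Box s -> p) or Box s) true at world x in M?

Yes

At x: Box ((Box s -> p) or Box s) requires (Box s -> p) or Box s at every successor {v, w, x, y}.
  At v: (Box s -> p) or Box s is true.
  At w: (Box s -> p) or Box s is true.
  At x: (Box s -> p) or Box s is true.
  At y: (Box s -> p) or Box s is true.
So Box ((Box s -> p) or Box s) is true at x.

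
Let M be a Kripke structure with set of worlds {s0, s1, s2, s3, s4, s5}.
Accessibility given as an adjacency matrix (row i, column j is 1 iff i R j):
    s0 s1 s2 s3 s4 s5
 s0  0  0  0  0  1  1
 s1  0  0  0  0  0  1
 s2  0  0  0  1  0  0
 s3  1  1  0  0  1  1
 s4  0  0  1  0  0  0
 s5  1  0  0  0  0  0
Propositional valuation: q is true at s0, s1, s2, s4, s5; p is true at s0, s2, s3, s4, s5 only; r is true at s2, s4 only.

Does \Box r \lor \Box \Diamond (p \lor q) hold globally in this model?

Let φ = \Box r \lor \Box \Diamond (p \lor q). Evaluate φ at each world:
  s0 (successors {s4, s5}): φ is true.
  s1 (successors {s5}): φ is true.
  s2 (successors {s3}): φ is true.
  s3 (successors {s0, s1, s4, s5}): φ is true.
  s4 (successors {s2}): φ is true.
  s5 (successors {s0}): φ is true.
For instance, at s4:
  At s4: \Box r is true, \Box \Diamond (p \lor q) is true, so \Box r \lor \Box \Diamond (p \lor q) is true.
    At s4: \Box r requires r at every successor {s2}.
      At s2: r is true.
    So \Box r is true at s4.
    At s4: \Box \Diamond (p \lor q) requires \Diamond (p \lor q) at every successor {s2}.
      At s2: \Diamond (p \lor q) is true.
    So \Box \Diamond (p \lor q) is true at s4.

Yes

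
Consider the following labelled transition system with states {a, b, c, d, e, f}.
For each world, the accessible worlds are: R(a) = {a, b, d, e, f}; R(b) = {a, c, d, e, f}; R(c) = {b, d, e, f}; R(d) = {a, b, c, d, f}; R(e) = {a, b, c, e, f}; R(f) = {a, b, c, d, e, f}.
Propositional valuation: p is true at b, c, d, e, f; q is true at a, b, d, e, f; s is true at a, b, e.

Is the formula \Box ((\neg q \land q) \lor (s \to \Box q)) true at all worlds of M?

Let φ = \Box ((\neg q \land q) \lor (s \to \Box q)). Evaluate φ at each world:
  a (successors {a, b, d, e, f}): φ is false.
  b (successors {a, c, d, e, f}): φ is false.
  c (successors {b, d, e, f}): φ is false.
  d (successors {a, b, c, d, f}): φ is false.
  e (successors {a, b, c, e, f}): φ is false.
  f (successors {a, b, c, d, e, f}): φ is false.
Detail at a (counterexample):
  At a: \Box ((\neg q \land q) \lor (s \to \Box q)) requires (\neg q \land q) \lor (s \to \Box q) at every successor {a, b, d, e, f}.
    (\neg q \land q) \lor (s \to \Box q) fails at b, so \Box ((\neg q \land q) \lor (s \to \Box q)) is false at a.
      At b: \neg q \land q is false, s \to \Box q is false, so (\neg q \land q) \lor (s \to \Box q) is false.

No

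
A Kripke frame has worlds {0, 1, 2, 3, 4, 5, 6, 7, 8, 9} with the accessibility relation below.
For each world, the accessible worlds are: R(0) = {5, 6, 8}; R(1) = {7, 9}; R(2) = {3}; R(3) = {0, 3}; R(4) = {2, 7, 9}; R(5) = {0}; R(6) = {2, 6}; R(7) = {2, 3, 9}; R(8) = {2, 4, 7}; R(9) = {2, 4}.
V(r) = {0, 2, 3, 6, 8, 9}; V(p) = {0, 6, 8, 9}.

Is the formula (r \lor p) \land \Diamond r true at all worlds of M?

No

Recall that \Diamond ψ holds at a world iff ψ holds at some accessible world.
Let φ = (r \lor p) \land \Diamond r. Evaluate φ at each world:
  0 (successors {5, 6, 8}): φ is true.
  1 (successors {7, 9}): φ is false.
  2 (successors {3}): φ is true.
  3 (successors {0, 3}): φ is true.
  4 (successors {2, 7, 9}): φ is false.
  5 (successors {0}): φ is false.
  6 (successors {2, 6}): φ is true.
  7 (successors {2, 3, 9}): φ is false.
  8 (successors {2, 4, 7}): φ is true.
  9 (successors {2, 4}): φ is true.
Detail at 1 (counterexample):
  At 1: r \lor p is false, \Diamond r is true, so (r \lor p) \land \Diamond r is false.
    At 1: \Diamond r requires r at some successor in {7, 9}.
      r holds at 9, so \Diamond r is true at 1.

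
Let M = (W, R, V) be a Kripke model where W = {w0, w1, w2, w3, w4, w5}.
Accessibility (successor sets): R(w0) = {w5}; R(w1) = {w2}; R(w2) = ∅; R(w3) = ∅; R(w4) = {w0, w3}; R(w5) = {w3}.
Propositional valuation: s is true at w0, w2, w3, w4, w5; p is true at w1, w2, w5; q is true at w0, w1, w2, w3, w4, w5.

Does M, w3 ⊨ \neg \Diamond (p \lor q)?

Yes

At w3: \Diamond (p \lor q) is false, so \neg \Diamond (p \lor q) is true.
  At w3: no accessible worlds, so \Diamond (p \lor q) is false.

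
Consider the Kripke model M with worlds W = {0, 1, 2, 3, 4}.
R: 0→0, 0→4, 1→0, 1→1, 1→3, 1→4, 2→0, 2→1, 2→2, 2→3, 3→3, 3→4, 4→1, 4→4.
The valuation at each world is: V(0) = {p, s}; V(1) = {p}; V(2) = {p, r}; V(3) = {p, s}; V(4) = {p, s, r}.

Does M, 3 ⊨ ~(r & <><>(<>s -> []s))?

At 3: r & <><>(<>s -> []s) is false, so ~(r & <><>(<>s -> []s)) is true.
  At 3: r is false, <><>(<>s -> []s) is true, so r & <><>(<>s -> []s) is false.
    At 3: <><>(<>s -> []s) requires <>(<>s -> []s) at some successor in {3, 4}.
      <>(<>s -> []s) holds at 3, so <><>(<>s -> []s) is true at 3.

Yes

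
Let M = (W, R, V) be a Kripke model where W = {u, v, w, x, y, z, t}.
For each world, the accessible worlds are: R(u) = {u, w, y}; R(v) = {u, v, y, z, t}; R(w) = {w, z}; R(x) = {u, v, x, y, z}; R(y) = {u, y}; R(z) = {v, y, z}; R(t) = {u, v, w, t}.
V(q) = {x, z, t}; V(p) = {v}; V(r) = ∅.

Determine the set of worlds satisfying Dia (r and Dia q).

none

Recall that Dia ψ holds at a world iff ψ holds at some accessible world.
Let φ = Dia (r and Dia q). Evaluate φ at each world:
  u (successors {u, w, y}): φ is false.
  v (successors {u, v, y, z, t}): φ is false.
  w (successors {w, z}): φ is false.
  x (successors {u, v, x, y, z}): φ is false.
  y (successors {u, y}): φ is false.
  z (successors {v, y, z}): φ is false.
  t (successors {u, v, w, t}): φ is false.
For instance, at v:
  At v: Dia (r and Dia q) requires r and Dia q at some successor in {u, v, y, z, t}.
    At u: r and Dia q is false.
    At v: r and Dia q is false.
    At y: r and Dia q is false.
    At z: r and Dia q is false.
    At t: r and Dia q is false.
  So Dia (r and Dia q) is false at v.
Satisfying worlds: none.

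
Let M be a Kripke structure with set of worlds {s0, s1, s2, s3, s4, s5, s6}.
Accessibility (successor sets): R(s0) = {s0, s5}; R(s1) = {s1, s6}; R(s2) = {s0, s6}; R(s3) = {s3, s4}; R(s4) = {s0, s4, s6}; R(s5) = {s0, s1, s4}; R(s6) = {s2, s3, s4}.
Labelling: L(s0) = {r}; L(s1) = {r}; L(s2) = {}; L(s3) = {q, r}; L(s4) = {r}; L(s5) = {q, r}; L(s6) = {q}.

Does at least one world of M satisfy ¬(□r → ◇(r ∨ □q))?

Let φ = ¬(□r → ◇(r ∨ □q)). Evaluate φ at each world:
  s0 (successors {s0, s5}): φ is false.
  s1 (successors {s1, s6}): φ is false.
  s2 (successors {s0, s6}): φ is false.
  s3 (successors {s3, s4}): φ is false.
  s4 (successors {s0, s4, s6}): φ is false.
  s5 (successors {s0, s1, s4}): φ is false.
  s6 (successors {s2, s3, s4}): φ is false.
For instance, at s2:
  At s2: □r → ◇(r ∨ □q) is true, so ¬(□r → ◇(r ∨ □q)) is false.
    At s2: □r is false, ◇(r ∨ □q) is true, so □r → ◇(r ∨ □q) is true.
      At s2: □r requires r at every successor {s0, s6}.
        r fails at s6, so □r is false at s2.
      At s2: ◇(r ∨ □q) requires r ∨ □q at some successor in {s0, s6}.
        r ∨ □q holds at s0, so ◇(r ∨ □q) is true at s2.

No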